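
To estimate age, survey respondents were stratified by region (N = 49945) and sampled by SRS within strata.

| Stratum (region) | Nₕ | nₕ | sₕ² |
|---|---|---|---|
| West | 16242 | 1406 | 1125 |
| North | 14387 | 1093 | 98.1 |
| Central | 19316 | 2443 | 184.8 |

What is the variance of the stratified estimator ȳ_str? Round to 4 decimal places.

0.0941

Var(ȳ_str) = Σₕ Wₕ²(1 − fₕ)sₕ²/nₕ with Wₕ = Nₕ/N, N = 49945.
West: Wₕ = 0.32519772; term = 0.32519772²·(1 − 0.08656569)·1125/1406 = 0.077292881.
North: Wₕ = 0.28805686; term = 0.28805686²·(1 − 0.07597136)·98.1/1093 = 0.0068816207.
Central: Wₕ = 0.38674542; term = 0.38674542²·(1 − 0.12647546)·184.8/2443 = 0.0098833453.
Sum = 0.094057847.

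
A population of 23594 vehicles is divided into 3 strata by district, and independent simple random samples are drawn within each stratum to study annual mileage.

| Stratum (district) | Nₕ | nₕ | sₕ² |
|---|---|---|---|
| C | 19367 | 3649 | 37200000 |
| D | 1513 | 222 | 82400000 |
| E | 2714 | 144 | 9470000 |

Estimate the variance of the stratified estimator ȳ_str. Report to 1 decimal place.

7701.1

Var(ȳ_str) = Σₕ Wₕ²(1 − fₕ)sₕ²/nₕ with Wₕ = Nₕ/N, N = 23594.
C: Wₕ = 0.82084428; term = 0.82084428²·(1 − 0.18841328)·37200000/3649 = 5574.7521.
D: Wₕ = 0.06412647; term = 0.06412647²·(1 − 0.14672835)·82400000/222 = 1302.3756.
E: Wₕ = 0.11502924; term = 0.11502924²·(1 − 0.05305822)·9470000/144 = 824.00017.
Sum = 7701.1279.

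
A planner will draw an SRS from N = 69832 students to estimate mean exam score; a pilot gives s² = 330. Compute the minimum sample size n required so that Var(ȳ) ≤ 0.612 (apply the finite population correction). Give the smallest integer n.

Without fpc, n₀ = s²/D = 330/0.612 = 539.2157.
With fpc, (1 − n/N)·s²/n ≤ D requires n ≥ n₀/(1 + n₀/N) = 539.2157/(1 + 539.2157/69832) = 535.0840.
Rounding up, n = 536.

536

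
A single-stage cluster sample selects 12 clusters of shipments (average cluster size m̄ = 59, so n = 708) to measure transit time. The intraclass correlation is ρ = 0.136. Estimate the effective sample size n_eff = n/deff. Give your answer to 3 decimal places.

deff = 1 + (59 − 1)·0.136 = 1 + 7.888 = 8.888.
n_eff = 708 / 8.888 = 79.658.

79.658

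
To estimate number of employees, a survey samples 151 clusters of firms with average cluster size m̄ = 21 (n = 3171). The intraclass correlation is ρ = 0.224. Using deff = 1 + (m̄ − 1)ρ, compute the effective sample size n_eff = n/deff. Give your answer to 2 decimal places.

578.65

deff = 1 + (21 − 1)·0.224 = 1 + 4.48 = 5.48.
n_eff = 3171 / 5.48 = 578.65.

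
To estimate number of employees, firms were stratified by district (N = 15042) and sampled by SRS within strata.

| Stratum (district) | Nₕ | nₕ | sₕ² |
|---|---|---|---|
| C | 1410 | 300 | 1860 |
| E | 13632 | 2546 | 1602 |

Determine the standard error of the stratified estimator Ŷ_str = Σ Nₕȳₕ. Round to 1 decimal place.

Var(Ŷ_str) = Σₕ Nₕ²(1 − fₕ)sₕ²/nₕ.
C: 1410²·(1 − 300/1410)·1860/300 = 9.70362 × 10^6.
E: 13632²·(1 − 2546/13632)·1602/2546 = 9.5090814 × 10^7.
Sum = 1.0479443 × 10^8.
SE = √(1.0479443 × 10^8) = 10236.9.

10236.9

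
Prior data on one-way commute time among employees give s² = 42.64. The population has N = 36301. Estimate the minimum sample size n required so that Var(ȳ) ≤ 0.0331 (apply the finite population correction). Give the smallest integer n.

Without fpc, n₀ = s²/D = 42.64/0.0331 = 1288.2175.
With fpc, (1 − n/N)·s²/n ≤ D requires n ≥ n₀/(1 + n₀/N) = 1288.2175/(1 + 1288.2175/36301) = 1244.0691.
Rounding up, n = 1245.

1245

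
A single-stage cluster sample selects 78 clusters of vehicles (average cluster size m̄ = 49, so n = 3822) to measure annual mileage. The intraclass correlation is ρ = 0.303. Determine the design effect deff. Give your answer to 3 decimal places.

15.544

deff = 1 + (49 − 1)·0.303 = 1 + 14.544 = 15.544.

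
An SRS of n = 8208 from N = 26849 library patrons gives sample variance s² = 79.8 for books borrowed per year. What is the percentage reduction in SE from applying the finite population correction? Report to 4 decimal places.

f = n/N = 8208/26849 = 0.30570971.
SE_no-fpc = √(s²/n) = 0.09860133; SE_fpc = √((1−f)s²/n) = 0.082158654.
Ratio = √(1−f) = 0.83324084. Reduction = 100·(1 − 0.83324084) = 16.6759%.

16.6759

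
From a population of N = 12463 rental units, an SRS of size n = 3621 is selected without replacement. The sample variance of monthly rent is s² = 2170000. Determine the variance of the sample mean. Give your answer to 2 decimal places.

Under SRS without replacement, Var(ȳ) = (1 − f)·s²/n with f = n/N = 3621/12463 = 0.29054000.
Var(ȳ) = (1 − 0.29054000)·2170000/3621 = 0.70946000·599.28197 = 425.16658.

425.17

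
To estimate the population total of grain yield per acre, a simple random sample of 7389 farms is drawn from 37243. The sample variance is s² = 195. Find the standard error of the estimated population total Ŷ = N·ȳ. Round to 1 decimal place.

Var(Ŷ) = N²·Var(ȳ) = N²·(1 − n/N)·s²/n.
f = 7389/37243 = 0.19839970; Var(ȳ) = 0.80160030·195/7389 = 0.021154697.
Var(Ŷ) = 37243² · 0.021154697 = 2.9342433 × 10^7.
SE(Ŷ) = √(2.9342433 × 10^7) = 5416.9.

5416.9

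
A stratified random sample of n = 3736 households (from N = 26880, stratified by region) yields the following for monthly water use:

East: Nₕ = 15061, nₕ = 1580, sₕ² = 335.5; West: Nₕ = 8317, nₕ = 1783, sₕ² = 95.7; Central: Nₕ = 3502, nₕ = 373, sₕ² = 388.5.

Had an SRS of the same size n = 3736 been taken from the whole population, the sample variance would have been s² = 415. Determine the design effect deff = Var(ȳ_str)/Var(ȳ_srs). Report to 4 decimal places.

Var(ȳ_str) = Σ Wₕ²(1−fₕ)sₕ²/nₕ with Wₕ = Nₕ/26880:
  East: (15061/26880)²·(1−1580/15061)·335.5/1580 = 0.059669559
  West: (8317/26880)²·(1−1783/8317)·95.7/1783 = 0.0040368991
  Central: (3502/26880)²·(1−373/3502)·388.5/373 = 0.015795936
  → Var(ȳ_str) = 0.079502394.
Var(ȳ_srs) = (1 − 3736/26880)·415/3736 = 0.095642382.
deff = 0.079502394 / 0.095642382 = 0.8312.

0.8312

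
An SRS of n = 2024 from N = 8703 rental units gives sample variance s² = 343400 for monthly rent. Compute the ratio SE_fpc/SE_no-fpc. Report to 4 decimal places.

f = n/N = 2024/8703 = 0.23256348.
SE_no-fpc = √(s²/n) = 13.025515; SE_fpc = √((1−f)s²/n) = 11.410801.
Ratio = √(1−f) = 0.87603454.

0.8760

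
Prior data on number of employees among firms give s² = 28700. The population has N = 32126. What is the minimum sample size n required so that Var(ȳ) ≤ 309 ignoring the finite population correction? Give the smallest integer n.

93

Without fpc, n₀ = s²/D = 28700/309 = 92.8803.
Rounding up, n = 93.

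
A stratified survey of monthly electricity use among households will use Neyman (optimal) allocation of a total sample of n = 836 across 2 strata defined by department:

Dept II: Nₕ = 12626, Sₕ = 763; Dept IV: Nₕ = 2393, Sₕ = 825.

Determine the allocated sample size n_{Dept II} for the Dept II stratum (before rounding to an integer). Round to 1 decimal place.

Neyman allocation: nₕ = n·NₕSₕ / Σⱼ NⱼSⱼ.
Σ NⱼSⱼ = 12626·763 + 2393·825 = 1.1607863 × 10^7.
n_{Dept II} = 836·12626·763 / (1.1607863 × 10^7) = 693.8.

693.8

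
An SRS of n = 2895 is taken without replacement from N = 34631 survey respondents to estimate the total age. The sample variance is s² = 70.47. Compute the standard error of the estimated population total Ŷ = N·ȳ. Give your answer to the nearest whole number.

5172

Var(Ŷ) = N²·Var(ȳ) = N²·(1 − n/N)·s²/n.
f = 2895/34631 = 0.08359562; Var(ȳ) = 0.91640438·70.47/2895 = 0.022307087.
Var(Ŷ) = 34631² · 0.022307087 = 2.6753027 × 10^7.
SE(Ŷ) = √(2.6753027 × 10^7) = 5172.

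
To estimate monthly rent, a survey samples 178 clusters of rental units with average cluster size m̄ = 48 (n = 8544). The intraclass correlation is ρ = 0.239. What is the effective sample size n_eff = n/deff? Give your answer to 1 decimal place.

698.4

deff = 1 + (48 − 1)·0.239 = 1 + 11.233 = 12.233.
n_eff = 8544 / 12.233 = 698.4.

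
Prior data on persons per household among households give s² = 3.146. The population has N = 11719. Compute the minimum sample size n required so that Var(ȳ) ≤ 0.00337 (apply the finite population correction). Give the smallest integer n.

865

Without fpc, n₀ = s²/D = 3.146/0.00337 = 933.5312.
With fpc, (1 − n/N)·s²/n ≤ D requires n ≥ n₀/(1 + n₀/N) = 933.5312/(1 + 933.5312/11719) = 864.6532.
Rounding up, n = 865.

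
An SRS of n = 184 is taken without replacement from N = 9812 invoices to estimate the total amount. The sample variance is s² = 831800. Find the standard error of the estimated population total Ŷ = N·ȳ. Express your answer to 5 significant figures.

Var(Ŷ) = N²·Var(ȳ) = N²·(1 − n/N)·s²/n.
f = 184/9812 = 0.01875255; Var(ȳ) = 0.98124745·831800/184 = 4435.8784.
Var(Ŷ) = 9812² · 4435.8784 = 4.2706572 × 10^11.
SE(Ŷ) = √(4.2706572 × 10^11) = 653500.

653500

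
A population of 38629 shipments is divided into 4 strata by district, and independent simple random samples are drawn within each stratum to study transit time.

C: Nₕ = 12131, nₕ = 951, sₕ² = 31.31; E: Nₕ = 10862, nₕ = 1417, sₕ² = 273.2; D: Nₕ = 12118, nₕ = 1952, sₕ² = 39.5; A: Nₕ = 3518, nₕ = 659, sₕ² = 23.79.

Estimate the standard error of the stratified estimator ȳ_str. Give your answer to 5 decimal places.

0.13477

Var(ȳ_str) = Σₕ Wₕ²(1 − fₕ)sₕ²/nₕ with Wₕ = Nₕ/N, N = 38629.
C: Wₕ = 0.31403868; term = 0.31403868²·(1 − 0.07839420)·31.31/951 = 0.0029923613.
E: Wₕ = 0.28118771; term = 0.28118771²·(1 − 0.13045480)·273.2/1417 = 0.013255487.
D: Wₕ = 0.31370214; term = 0.31370214²·(1 − 0.16108269)·39.5/1952 = 0.0016705959.
A: Wₕ = 0.09107147; term = 0.09107147²·(1 − 0.18732234)·23.79/659 = 2.43328 × 10^-4.
Sum = 0.018161772.
SE = √(0.018161772) = 0.13477.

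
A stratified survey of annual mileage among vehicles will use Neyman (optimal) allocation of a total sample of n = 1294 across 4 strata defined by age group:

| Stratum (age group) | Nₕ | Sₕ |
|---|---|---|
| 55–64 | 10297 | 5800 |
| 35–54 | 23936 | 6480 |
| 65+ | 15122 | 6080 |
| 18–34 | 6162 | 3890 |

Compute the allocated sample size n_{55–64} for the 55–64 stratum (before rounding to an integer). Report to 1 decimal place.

Neyman allocation: nₕ = n·NₕSₕ / Σⱼ NⱼSⱼ.
Σ NⱼSⱼ = 10297·5800 + 23936·6480 + 15122·6080 + 6162·3890 = 3.3073982 × 10^8.
n_{55–64} = 1294·10297·5800 / (3.3073982 × 10^8) = 233.7.

233.7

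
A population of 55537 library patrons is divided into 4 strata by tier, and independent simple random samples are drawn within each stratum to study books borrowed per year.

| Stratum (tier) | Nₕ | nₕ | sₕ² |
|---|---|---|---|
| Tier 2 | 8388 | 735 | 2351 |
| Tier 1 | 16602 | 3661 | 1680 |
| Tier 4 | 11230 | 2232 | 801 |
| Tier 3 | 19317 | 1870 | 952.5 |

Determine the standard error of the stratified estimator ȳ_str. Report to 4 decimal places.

Var(ȳ_str) = Σₕ Wₕ²(1 − fₕ)sₕ²/nₕ with Wₕ = Nₕ/N, N = 55537.
Tier 2: Wₕ = 0.15103445; term = 0.15103445²·(1 − 0.08762518)·2351/735 = 0.066571845.
Tier 1: Wₕ = 0.29893584; term = 0.29893584²·(1 − 0.22051560)·1680/3661 = 0.031964872.
Tier 4: Wₕ = 0.20220754; term = 0.20220754²·(1 − 0.19875334)·801/2232 = 0.011757074.
Tier 3: Wₕ = 0.34782217; term = 0.34782217²·(1 − 0.09680592)·952.5/1870 = 0.055656897.
Sum = 0.16595069.
SE = √(0.16595069) = 0.4074.

0.4074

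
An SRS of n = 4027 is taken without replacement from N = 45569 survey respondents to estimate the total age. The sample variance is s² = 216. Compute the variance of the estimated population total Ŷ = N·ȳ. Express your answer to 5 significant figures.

1.0154 × 10^8

Var(Ŷ) = N²·Var(ȳ) = N²·(1 − n/N)·s²/n.
f = 4027/45569 = 0.08837148; Var(ȳ) = 0.91162852·216/4027 = 0.048897879.
Var(Ŷ) = 45569² · 0.048897879 = 1.015381 × 10^8.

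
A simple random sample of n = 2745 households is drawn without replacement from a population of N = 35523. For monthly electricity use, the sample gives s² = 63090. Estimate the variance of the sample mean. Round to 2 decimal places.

21.21

Under SRS without replacement, Var(ȳ) = (1 − f)·s²/n with f = n/N = 2745/35523 = 0.07727388.
Var(ȳ) = (1 − 0.07727388)·63090/2745 = 0.92272612·22.983607 = 21.207574.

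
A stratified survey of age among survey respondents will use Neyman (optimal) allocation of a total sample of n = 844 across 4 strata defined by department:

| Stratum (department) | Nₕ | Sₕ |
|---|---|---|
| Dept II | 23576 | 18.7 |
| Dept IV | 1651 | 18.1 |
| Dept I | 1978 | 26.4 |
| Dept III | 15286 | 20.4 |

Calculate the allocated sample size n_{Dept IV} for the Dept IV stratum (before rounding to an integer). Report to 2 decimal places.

30.21

Neyman allocation: nₕ = n·NₕSₕ / Σⱼ NⱼSⱼ.
Σ NⱼSⱼ = 23576·18.7 + 1651·18.1 + 1978·26.4 + 15286·20.4 = 834807.9.
n_{Dept IV} = 844·1651·18.1 / 834807.9 = 30.21.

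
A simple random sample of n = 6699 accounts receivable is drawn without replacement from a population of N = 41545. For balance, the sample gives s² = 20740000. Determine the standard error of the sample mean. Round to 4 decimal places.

Under SRS without replacement, Var(ȳ) = (1 − f)·s²/n with f = n/N = 6699/41545 = 0.16124684.
Var(ȳ) = (1 − 0.16124684)·20740000/6699 = 0.83875316·3095.9845 = 2596.7668.
SE(ȳ) = √(2596.7668) = 50.9585.

50.9585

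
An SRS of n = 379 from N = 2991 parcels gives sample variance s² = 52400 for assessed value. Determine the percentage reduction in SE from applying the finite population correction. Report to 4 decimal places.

f = n/N = 379/2991 = 0.12671347.
SE_no-fpc = √(s²/n) = 11.758341; SE_fpc = √((1−f)s²/n) = 10.988146.
Ratio = √(1−f) = 0.93449801. Reduction = 100·(1 − 0.93449801) = 6.5502%.

6.5502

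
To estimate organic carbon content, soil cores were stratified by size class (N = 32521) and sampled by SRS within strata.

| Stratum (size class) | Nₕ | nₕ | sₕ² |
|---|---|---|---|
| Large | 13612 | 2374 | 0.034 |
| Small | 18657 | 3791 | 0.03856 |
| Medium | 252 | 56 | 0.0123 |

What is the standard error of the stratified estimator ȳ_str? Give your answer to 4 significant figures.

Var(ȳ_str) = Σₕ Wₕ²(1 − fₕ)sₕ²/nₕ with Wₕ = Nₕ/N, N = 32521.
Large: Wₕ = 0.41856031; term = 0.41856031²·(1 − 0.17440494)·0.034/2374 = 2.0714831 × 10^-6.
Small: Wₕ = 0.57369085; term = 0.57369085²·(1 − 0.20319451)·0.03856/3791 = 2.66742 × 10^-6.
Medium: Wₕ = 0.00774884; term = 0.00774884²·(1 − 0.22222222)·0.0123/56 = 1.0257604 × 10^-8.
Sum = 4.7491607 × 10^-6.
SE = √(4.7491607 × 10^-6) = 0.002179.

0.002179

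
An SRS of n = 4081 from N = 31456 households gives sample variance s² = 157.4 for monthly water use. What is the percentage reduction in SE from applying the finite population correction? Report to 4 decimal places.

f = n/N = 4081/31456 = 0.12973678.
SE_no-fpc = √(s²/n) = 0.19638986; SE_fpc = √((1−f)s²/n) = 0.18320798.
Ratio = √(1−f) = 0.93287900. Reduction = 100·(1 − 0.93287900) = 6.7121%.

6.7121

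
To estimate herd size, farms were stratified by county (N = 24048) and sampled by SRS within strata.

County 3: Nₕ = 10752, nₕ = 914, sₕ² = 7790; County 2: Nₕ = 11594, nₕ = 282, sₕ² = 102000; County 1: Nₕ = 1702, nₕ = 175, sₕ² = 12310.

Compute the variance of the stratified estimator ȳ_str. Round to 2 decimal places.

83.90

Var(ȳ_str) = Σₕ Wₕ²(1 − fₕ)sₕ²/nₕ with Wₕ = Nₕ/N, N = 24048.
County 3: Wₕ = 0.44710579; term = 0.44710579²·(1 − 0.08500744)·7790/914 = 1.55894.
County 2: Wₕ = 0.48211910; term = 0.48211910²·(1 − 0.02432293)·102000/282 = 82.0287.
County 1: Wₕ = 0.07077512; term = 0.07077512²·(1 − 0.10282021)·12310/175 = 0.31612633.
Sum = 83.903766.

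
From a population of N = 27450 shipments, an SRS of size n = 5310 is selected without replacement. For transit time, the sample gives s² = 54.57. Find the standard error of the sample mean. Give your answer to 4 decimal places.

Under SRS without replacement, Var(ȳ) = (1 − f)·s²/n with f = n/N = 5310/27450 = 0.19344262.
Var(ȳ) = (1 − 0.19344262)·54.57/5310 = 0.80655738·0.010276836 = 0.008288858.
SE(ȳ) = √(0.008288858) = 0.0910.

0.0910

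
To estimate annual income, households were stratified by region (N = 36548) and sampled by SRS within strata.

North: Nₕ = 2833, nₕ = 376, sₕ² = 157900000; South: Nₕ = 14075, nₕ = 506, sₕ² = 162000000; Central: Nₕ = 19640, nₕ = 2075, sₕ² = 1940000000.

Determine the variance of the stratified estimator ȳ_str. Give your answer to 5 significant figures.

289420

Var(ȳ_str) = Σₕ Wₕ²(1 − fₕ)sₕ²/nₕ with Wₕ = Nₕ/N, N = 36548.
North: Wₕ = 0.07751450; term = 0.07751450²·(1 − 0.13272150)·157900000/376 = 2188.3601.
South: Wₕ = 0.38510999; term = 0.38510999²·(1 − 0.03595027)·162000000/506 = 45775.544.
Central: Wₕ = 0.53737551; term = 0.53737551²·(1 − 0.10565173)·1940000000/2075 = 241460.47.
Sum = 289424.37.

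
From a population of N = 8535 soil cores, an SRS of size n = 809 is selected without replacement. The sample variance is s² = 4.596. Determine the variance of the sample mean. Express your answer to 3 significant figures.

0.00514

Under SRS without replacement, Var(ȳ) = (1 − f)·s²/n with f = n/N = 809/8535 = 0.09478617.
Var(ȳ) = (1 − 0.09478617)·4.596/809 = 0.90521383·0.0056810878 = 0.0051425992.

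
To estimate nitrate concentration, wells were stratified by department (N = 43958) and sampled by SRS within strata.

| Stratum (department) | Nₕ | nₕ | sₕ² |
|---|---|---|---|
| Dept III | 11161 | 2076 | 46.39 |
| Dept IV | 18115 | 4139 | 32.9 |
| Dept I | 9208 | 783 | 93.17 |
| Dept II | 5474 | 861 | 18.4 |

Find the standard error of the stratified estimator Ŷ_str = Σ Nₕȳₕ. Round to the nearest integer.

Var(Ŷ_str) = Σₕ Nₕ²(1 − fₕ)sₕ²/nₕ.
Dept III: 11161²·(1 − 2076/11161)·46.39/2076 = 2.2658182 × 10^6.
Dept IV: 18115²·(1 − 4139/18115)·32.9/4139 = 2.0124343 × 10^6.
Dept I: 9208²·(1 − 783/9208)·93.17/783 = 9.2310171 × 10^6.
Dept II: 5474²·(1 − 861/5474)·18.4/861 = 539638.49.
Sum = 1.4048908 × 10^7.
SE = √(1.4048908 × 10^7) = 3748.

3748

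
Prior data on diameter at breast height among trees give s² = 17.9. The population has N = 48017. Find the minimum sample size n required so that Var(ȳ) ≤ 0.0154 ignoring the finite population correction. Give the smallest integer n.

Without fpc, n₀ = s²/D = 17.9/0.0154 = 1162.3377.
Rounding up, n = 1163.

1163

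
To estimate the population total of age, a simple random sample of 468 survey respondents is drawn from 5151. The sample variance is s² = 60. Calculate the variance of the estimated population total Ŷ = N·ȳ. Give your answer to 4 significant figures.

3.093 × 10^6

Var(Ŷ) = N²·Var(ȳ) = N²·(1 − n/N)·s²/n.
f = 468/5151 = 0.09085614; Var(ȳ) = 0.90914386·60/468 = 0.1165569.
Var(Ŷ) = 5151² · 0.1165569 = 3.092581 × 10^6.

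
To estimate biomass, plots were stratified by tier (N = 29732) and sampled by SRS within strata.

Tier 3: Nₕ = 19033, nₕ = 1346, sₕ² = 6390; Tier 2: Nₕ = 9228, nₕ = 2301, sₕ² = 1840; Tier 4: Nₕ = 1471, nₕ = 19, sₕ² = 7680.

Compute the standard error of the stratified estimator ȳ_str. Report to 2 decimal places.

Var(ȳ_str) = Σₕ Wₕ²(1 − fₕ)sₕ²/nₕ with Wₕ = Nₕ/N, N = 29732.
Tier 3: Wₕ = 0.64015202; term = 0.64015202²·(1 − 0.07071928)·6390/1346 = 1.8078774.
Tier 2: Wₕ = 0.31037266; term = 0.31037266²·(1 − 0.24934980)·1840/2301 = 0.05782368.
Tier 4: Wₕ = 0.04947531; term = 0.04947531²·(1 − 0.01291638)·7680/19 = 0.97664934.
Sum = 2.8423504.
SE = √(2.8423504) = 1.69.

1.69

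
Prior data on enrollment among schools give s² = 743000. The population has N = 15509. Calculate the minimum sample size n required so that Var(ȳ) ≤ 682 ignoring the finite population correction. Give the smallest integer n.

1090

Without fpc, n₀ = s²/D = 743000/682 = 1089.4428.
Rounding up, n = 1090.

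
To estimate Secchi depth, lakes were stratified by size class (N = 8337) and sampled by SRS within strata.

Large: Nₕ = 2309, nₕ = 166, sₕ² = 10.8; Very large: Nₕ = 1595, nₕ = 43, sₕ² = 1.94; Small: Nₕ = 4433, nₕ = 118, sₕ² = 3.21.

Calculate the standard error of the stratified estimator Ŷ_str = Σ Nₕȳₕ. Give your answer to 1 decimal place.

976.7

Var(Ŷ_str) = Σₕ Nₕ²(1 − fₕ)sₕ²/nₕ.
Large: 2309²·(1 − 166/2309)·10.8/166 = 321930.24.
Very large: 1595²·(1 − 43/1595)·1.94/43 = 111682.64.
Small: 4433²·(1 − 118/4433)·3.21/118 = 520357.19.
Sum = 953970.07.
SE = √(953970.07) = 976.7.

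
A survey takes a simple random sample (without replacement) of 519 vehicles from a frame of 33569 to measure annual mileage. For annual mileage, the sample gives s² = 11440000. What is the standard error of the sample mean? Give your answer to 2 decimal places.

Under SRS without replacement, Var(ȳ) = (1 − f)·s²/n with f = n/N = 519/33569 = 0.01546069.
Var(ȳ) = (1 − 0.01546069)·11440000/519 = 0.98453931·22042.389 = 21701.599.
SE(ȳ) = √(21701.599) = 147.31.

147.31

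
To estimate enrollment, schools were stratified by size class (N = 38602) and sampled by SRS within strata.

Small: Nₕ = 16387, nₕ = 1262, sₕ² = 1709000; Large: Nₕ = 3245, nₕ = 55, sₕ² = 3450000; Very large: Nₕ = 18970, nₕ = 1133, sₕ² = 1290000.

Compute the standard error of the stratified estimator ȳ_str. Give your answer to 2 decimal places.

30.32

Var(ȳ_str) = Σₕ Wₕ²(1 − fₕ)sₕ²/nₕ with Wₕ = Nₕ/N, N = 38602.
Small: Wₕ = 0.42451168; term = 0.42451168²·(1 − 0.07701227)·1709000/1262 = 225.24644.
Large: Wₕ = 0.08406300; term = 0.08406300²·(1 − 0.01694915)·3450000/55 = 435.7548.
Very large: Wₕ = 0.49142531; term = 0.49142531²·(1 − 0.05972588)·1290000/1133 = 258.54094.
Sum = 919.54218.
SE = √(919.54218) = 30.32.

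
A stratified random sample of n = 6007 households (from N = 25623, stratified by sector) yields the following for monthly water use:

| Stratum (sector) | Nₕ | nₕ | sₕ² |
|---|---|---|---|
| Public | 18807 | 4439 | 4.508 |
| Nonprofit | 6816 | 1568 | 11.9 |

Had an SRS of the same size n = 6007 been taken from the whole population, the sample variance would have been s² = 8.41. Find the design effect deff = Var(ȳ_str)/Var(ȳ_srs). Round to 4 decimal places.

0.7758

Var(ȳ_str) = Σ Wₕ²(1−fₕ)sₕ²/nₕ with Wₕ = Nₕ/25623:
  Public: (18807/25623)²·(1−4439/18807)·4.508/4439 = 4.1797918 × 10^-4
  Nonprofit: (6816/25623)²·(1−1568/6816)·11.9/1568 = 4.1348938 × 10^-4
  → Var(ȳ_str) = 8.3146856 × 10^-4.
Var(ȳ_srs) = (1 − 6007/25623)·8.41/6007 = 0.0010718126.
deff = (8.3146856 × 10^-4) / 0.0010718126 = 0.7758.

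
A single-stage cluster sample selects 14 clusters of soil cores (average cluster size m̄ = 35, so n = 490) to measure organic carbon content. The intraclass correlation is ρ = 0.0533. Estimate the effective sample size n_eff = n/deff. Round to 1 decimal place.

174.2

deff = 1 + (35 − 1)·0.0533 = 1 + 1.8122 = 2.8122.
n_eff = 490 / 2.8122 = 174.2.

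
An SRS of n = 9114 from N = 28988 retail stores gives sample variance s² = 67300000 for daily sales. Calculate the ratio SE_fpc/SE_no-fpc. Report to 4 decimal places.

f = n/N = 9114/28988 = 0.31440596.
SE_no-fpc = √(s²/n) = 85.931624; SE_fpc = √((1−f)s²/n) = 71.151906.
Ratio = √(1−f) = 0.82800606.

0.8280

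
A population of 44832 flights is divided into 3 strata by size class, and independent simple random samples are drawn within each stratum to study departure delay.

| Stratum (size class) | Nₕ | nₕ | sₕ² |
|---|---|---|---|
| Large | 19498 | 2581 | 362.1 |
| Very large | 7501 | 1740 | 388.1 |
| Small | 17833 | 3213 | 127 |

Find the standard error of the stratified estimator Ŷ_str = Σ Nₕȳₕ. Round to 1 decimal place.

Var(Ŷ_str) = Σₕ Nₕ²(1 − fₕ)sₕ²/nₕ.
Large: 19498²·(1 − 2581/19498)·362.1/2581 = 4.62758 × 10^7.
Very large: 7501²·(1 − 1740/7501)·388.1/1740 = 9.638544 × 10^6.
Small: 17833²·(1 − 3213/17833)·127/3213 = 1.0305398 × 10^7.
Sum = 6.6219742 × 10^7.
SE = √(6.6219742 × 10^7) = 8137.6.

8137.6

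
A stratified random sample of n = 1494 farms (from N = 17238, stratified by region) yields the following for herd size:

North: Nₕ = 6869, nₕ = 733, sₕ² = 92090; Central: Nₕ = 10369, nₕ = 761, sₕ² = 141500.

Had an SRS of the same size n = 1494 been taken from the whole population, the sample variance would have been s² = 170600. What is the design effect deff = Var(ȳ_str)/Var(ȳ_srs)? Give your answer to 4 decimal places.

0.7686

Var(ȳ_str) = Σ Wₕ²(1−fₕ)sₕ²/nₕ with Wₕ = Nₕ/17238:
  North: (6869/17238)²·(1−733/6869)·92090/733 = 17.820243
  Central: (10369/17238)²·(1−761/10369)·141500/761 = 62.340158
  → Var(ȳ_str) = 80.160401.
Var(ȳ_srs) = (1 − 1494/17238)·170600/1494 = 104.29335.
deff = 80.160401 / 104.29335 = 0.7686.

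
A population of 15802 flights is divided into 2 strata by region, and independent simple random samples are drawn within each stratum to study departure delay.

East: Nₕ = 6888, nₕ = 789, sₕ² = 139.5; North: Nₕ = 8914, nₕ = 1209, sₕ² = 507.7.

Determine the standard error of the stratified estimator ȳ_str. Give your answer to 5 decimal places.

Var(ȳ_str) = Σₕ Wₕ²(1 − fₕ)sₕ²/nₕ with Wₕ = Nₕ/N, N = 15802.
East: Wₕ = 0.43589419; term = 0.43589419²·(1 − 0.11454704)·139.5/789 = 0.029745746.
North: Wₕ = 0.56410581; term = 0.56410581²·(1 − 0.13562935)·507.7/1209 = 0.11550533.
Sum = 0.14525108.
SE = √(0.14525108) = 0.38112.

0.38112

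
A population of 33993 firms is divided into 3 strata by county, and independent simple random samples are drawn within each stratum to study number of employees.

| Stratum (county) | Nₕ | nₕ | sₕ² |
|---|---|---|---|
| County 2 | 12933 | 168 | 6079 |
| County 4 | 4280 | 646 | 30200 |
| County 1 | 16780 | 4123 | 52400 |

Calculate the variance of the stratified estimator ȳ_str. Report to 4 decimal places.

Var(ȳ_str) = Σₕ Wₕ²(1 − fₕ)sₕ²/nₕ with Wₕ = Nₕ/N, N = 33993.
County 2: Wₕ = 0.38046068; term = 0.38046068²·(1 − 0.01299003)·6079/168 = 5.1696837.
County 4: Wₕ = 0.12590828; term = 0.12590828²·(1 − 0.15093458)·30200/646 = 0.62925131.
County 1: Wₕ = 0.49363104; term = 0.49363104²·(1 − 0.24570918)·52400/4123 = 2.3359401.
Sum = 8.1348751.

8.1349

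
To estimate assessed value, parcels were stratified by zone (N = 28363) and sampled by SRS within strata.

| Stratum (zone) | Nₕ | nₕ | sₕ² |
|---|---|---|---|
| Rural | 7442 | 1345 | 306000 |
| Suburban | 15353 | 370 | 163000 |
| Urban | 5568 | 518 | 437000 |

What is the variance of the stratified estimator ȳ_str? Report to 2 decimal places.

168.29

Var(ȳ_str) = Σₕ Wₕ²(1 − fₕ)sₕ²/nₕ with Wₕ = Nₕ/N, N = 28363.
Rural: Wₕ = 0.26238409; term = 0.26238409²·(1 − 0.18073099)·306000/1345 = 12.832187.
Suburban: Wₕ = 0.54130381; term = 0.54130381²·(1 − 0.02409952)·163000/370 = 125.97187.
Urban: Wₕ = 0.19631210; term = 0.19631210²·(1 − 0.09303161)·437000/518 = 29.4875.
Sum = 168.29156.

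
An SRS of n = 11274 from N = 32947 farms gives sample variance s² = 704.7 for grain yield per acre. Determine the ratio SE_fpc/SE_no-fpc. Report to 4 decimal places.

0.8111

f = n/N = 11274/32947 = 0.34218593.
SE_no-fpc = √(s²/n) = 0.2500133; SE_fpc = √((1−f)s²/n) = 0.20277513.
Ratio = √(1−f) = 0.81105737.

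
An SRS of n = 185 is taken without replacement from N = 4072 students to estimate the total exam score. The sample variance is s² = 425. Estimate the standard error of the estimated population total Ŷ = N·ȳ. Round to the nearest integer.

Var(Ŷ) = N²·Var(ȳ) = N²·(1 − n/N)·s²/n.
f = 185/4072 = 0.04543222; Var(ȳ) = 0.95456778·425/185 = 2.192926.
Var(Ŷ) = 4072² · 2.192926 = 3.636131 × 10^7.
SE(Ŷ) = √(3.636131 × 10^7) = 6030.

6030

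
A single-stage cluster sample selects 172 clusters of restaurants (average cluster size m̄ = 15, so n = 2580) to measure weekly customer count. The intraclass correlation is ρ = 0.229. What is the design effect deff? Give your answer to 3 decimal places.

deff = 1 + (15 − 1)·0.229 = 1 + 3.206 = 4.206.

4.206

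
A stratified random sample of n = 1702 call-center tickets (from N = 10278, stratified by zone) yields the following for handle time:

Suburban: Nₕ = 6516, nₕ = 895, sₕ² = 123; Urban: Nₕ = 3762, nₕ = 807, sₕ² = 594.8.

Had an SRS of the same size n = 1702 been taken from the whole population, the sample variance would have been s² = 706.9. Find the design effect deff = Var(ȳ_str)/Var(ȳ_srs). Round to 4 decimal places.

0.3613

Var(ȳ_str) = Σ Wₕ²(1−fₕ)sₕ²/nₕ with Wₕ = Nₕ/10278:
  Suburban: (6516/10278)²·(1−895/6516)·123/895 = 0.047649628
  Urban: (3762/10278)²·(1−807/3762)·594.8/807 = 0.077563335
  → Var(ȳ_str) = 0.12521296.
Var(ȳ_srs) = (1 − 1702/10278)·706.9/1702 = 0.34655693.
deff = 0.12521296 / 0.34655693 = 0.3613.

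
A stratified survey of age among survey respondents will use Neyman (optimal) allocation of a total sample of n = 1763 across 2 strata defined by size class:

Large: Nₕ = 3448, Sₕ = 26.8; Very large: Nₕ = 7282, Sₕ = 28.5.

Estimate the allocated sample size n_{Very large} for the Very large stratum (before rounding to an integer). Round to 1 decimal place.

1219.9

Neyman allocation: nₕ = n·NₕSₕ / Σⱼ NⱼSⱼ.
Σ NⱼSⱼ = 3448·26.8 + 7282·28.5 = 299943.4.
n_{Very large} = 1763·7282·28.5 / 299943.4 = 1219.9.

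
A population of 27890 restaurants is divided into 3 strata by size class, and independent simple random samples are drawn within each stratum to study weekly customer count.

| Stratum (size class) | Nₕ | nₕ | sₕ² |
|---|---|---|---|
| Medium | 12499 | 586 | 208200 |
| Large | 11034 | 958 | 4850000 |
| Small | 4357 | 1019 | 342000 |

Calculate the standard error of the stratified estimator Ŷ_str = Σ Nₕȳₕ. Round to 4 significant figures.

Var(Ŷ_str) = Σₕ Nₕ²(1 − fₕ)sₕ²/nₕ.
Medium: 12499²·(1 − 586/12499)·208200/586 = 5.2902905 × 10^10.
Large: 11034²·(1 − 958/11034)·4850000/958 = 5.6285609 × 10^11.
Small: 4357²·(1 − 1019/4357)·342000/1019 = 4.8811911 × 10^9.
Sum = 6.2064019 × 10^11.
SE = √(6.2064019 × 10^11) = 787800.

787800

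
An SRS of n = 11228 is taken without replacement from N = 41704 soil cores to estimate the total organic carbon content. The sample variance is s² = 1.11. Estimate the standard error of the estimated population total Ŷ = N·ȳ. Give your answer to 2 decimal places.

354.47

Var(Ŷ) = N²·Var(ȳ) = N²·(1 − n/N)·s²/n.
f = 11228/41704 = 0.26923077; Var(ȳ) = 0.73076923·1.11/11228 = 7.2243841 × 10^-5.
Var(Ŷ) = 41704² · (7.2243841 × 10^-5) = 125648.19.
SE(Ŷ) = √(125648.19) = 354.47.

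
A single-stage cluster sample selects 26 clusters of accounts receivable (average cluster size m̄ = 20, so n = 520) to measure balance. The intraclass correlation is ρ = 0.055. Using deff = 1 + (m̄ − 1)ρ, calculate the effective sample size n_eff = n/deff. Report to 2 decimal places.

deff = 1 + (20 − 1)·0.055 = 1 + 1.045 = 2.045.
n_eff = 520 / 2.045 = 254.28.

254.28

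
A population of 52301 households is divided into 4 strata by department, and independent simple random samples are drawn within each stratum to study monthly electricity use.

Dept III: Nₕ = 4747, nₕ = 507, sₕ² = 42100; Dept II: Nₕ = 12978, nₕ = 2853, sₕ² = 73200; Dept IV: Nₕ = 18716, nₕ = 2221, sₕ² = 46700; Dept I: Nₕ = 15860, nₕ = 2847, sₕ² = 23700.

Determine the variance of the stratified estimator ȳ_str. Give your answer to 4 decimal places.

4.8447

Var(ȳ_str) = Σₕ Wₕ²(1 − fₕ)sₕ²/nₕ with Wₕ = Nₕ/N, N = 52301.
Dept III: Wₕ = 0.09076308; term = 0.09076308²·(1 − 0.10680430)·42100/507 = 0.61099723.
Dept II: Wₕ = 0.24814057; term = 0.24814057²·(1 − 0.21983356)·73200/2853 = 1.2325148.
Dept IV: Wₕ = 0.35785167; term = 0.35785167²·(1 − 0.11866852)·46700/2221 = 2.3730872.
Dept I: Wₕ = 0.30324468; term = 0.30324468²·(1 − 0.17950820)·23700/2847 = 0.62808946.
Sum = 4.8446887.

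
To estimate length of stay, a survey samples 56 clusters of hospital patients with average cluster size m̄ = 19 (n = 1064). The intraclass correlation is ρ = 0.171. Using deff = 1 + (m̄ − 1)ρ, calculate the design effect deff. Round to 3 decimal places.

4.078

deff = 1 + (19 − 1)·0.171 = 1 + 3.078 = 4.078.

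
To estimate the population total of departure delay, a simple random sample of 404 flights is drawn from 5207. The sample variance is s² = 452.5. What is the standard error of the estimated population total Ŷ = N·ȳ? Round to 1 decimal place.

Var(Ŷ) = N²·Var(ȳ) = N²·(1 − n/N)·s²/n.
f = 404/5207 = 0.07758786; Var(ȳ) = 0.92241214·452.5/404 = 1.0331473.
Var(Ŷ) = 5207² · 1.0331473 = 2.8011567 × 10^7.
SE(Ŷ) = √(2.8011567 × 10^7) = 5292.6.

5292.6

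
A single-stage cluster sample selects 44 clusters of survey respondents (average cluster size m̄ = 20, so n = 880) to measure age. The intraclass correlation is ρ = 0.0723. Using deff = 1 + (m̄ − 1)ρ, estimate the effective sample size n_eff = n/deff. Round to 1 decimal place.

370.7

deff = 1 + (20 − 1)·0.0723 = 1 + 1.3737 = 2.3737.
n_eff = 880 / 2.3737 = 370.7.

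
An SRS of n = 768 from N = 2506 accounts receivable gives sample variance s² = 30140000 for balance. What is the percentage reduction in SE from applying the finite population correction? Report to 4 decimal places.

16.7212

f = n/N = 768/2506 = 0.30646449.
SE_no-fpc = √(s²/n) = 198.10298; SE_fpc = √((1−f)s²/n) = 164.97775.
Ratio = √(1−f) = 0.83278780. Reduction = 100·(1 − 0.83278780) = 16.7212%.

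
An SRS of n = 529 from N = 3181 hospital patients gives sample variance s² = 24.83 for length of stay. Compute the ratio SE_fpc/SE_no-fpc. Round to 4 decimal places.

f = n/N = 529/3181 = 0.16629991.
SE_no-fpc = √(s²/n) = 0.21665091; SE_fpc = √((1−f)s²/n) = 0.19781784.
Ratio = √(1−f) = 0.91307179.

0.9131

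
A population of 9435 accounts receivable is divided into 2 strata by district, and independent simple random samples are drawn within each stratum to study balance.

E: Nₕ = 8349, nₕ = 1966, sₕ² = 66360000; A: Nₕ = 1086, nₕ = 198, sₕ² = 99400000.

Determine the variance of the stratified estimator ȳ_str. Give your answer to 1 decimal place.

25645.4

Var(ȳ_str) = Σₕ Wₕ²(1 − fₕ)sₕ²/nₕ with Wₕ = Nₕ/N, N = 9435.
E: Wₕ = 0.88489666; term = 0.88489666²·(1 − 0.23547730)·66360000/1966 = 20206.838.
A: Wₕ = 0.11510334; term = 0.11510334²·(1 − 0.18232044)·99400000/198 = 5438.5131.
Sum = 25645.351.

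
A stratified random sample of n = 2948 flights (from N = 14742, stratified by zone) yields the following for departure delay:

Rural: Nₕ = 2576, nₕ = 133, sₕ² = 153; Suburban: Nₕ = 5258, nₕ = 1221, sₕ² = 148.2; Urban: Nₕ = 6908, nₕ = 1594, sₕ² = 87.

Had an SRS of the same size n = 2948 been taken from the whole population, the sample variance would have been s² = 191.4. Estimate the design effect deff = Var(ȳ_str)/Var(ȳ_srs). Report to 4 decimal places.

1.0470

Var(ȳ_str) = Σ Wₕ²(1−fₕ)sₕ²/nₕ with Wₕ = Nₕ/14742:
  Rural: (2576/14742)²·(1−133/2576)·153/133 = 0.033311662
  Suburban: (5258/14742)²·(1−1221/5258)·148.2/1221 = 0.011854932
  Urban: (6908/14742)²·(1−1594/6908)·87/1594 = 0.0092191738
  → Var(ȳ_str) = 0.054385768.
Var(ȳ_srs) = (1 − 2948/14742)·191.4/2948 = 0.05194206.
deff = 0.054385768 / 0.05194206 = 1.0470.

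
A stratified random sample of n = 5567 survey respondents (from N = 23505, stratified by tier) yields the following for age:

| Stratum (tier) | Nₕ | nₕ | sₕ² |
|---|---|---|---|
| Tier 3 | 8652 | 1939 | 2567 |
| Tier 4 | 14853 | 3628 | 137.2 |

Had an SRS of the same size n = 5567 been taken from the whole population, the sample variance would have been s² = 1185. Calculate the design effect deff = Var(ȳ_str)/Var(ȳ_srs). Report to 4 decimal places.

Var(ȳ_str) = Σ Wₕ²(1−fₕ)sₕ²/nₕ with Wₕ = Nₕ/23505:
  Tier 3: (8652/23505)²·(1−1939/8652)·2567/1939 = 0.13917483
  Tier 4: (14853/23505)²·(1−3628/14853)·137.2/3628 = 0.011412134
  → Var(ȳ_str) = 0.15058696.
Var(ȳ_srs) = (1 − 5567/23505)·1185/5567 = 0.1624467.
deff = 0.15058696 / 0.1624467 = 0.9270.

0.9270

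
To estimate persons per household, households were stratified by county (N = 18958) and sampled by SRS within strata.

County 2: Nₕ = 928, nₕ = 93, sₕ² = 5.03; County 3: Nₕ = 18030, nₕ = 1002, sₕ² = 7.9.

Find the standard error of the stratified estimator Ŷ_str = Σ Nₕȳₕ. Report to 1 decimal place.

1569.2

Var(Ŷ_str) = Σₕ Nₕ²(1 − fₕ)sₕ²/nₕ.
County 2: 928²·(1 − 93/928)·5.03/93 = 41910.176.
County 3: 18030²·(1 − 1002/18030)·7.9/1002 = 2.4205761 × 10^6.
Sum = 2.4624863 × 10^6.
SE = √(2.4624863 × 10^6) = 1569.2.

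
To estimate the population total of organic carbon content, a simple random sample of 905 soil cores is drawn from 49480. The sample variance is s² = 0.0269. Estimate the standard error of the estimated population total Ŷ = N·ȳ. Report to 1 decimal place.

Var(Ŷ) = N²·Var(ȳ) = N²·(1 − n/N)·s²/n.
f = 905/49480 = 0.01829022; Var(ȳ) = 0.98170978·0.0269/905 = 2.9180103 × 10^-5.
Var(Ŷ) = 49480² · (2.9180103 × 10^-5) = 71440.782.
SE(Ŷ) = √(71440.782) = 267.3.

267.3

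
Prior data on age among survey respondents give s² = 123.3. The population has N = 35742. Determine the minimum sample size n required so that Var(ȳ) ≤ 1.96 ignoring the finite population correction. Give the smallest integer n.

Without fpc, n₀ = s²/D = 123.3/1.96 = 62.9082.
Rounding up, n = 63.

63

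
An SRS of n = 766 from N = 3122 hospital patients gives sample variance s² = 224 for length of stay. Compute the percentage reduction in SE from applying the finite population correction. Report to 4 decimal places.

f = n/N = 766/3122 = 0.24535554.
SE_no-fpc = √(s²/n) = 0.54076631; SE_fpc = √((1−f)s²/n) = 0.46976517.
Ratio = √(1−f) = 0.86870274. Reduction = 100·(1 − 0.86870274) = 13.1297%.

13.1297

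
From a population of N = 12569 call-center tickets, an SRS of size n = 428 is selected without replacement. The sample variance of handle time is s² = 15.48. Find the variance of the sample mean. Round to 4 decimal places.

Under SRS without replacement, Var(ȳ) = (1 − f)·s²/n with f = n/N = 428/12569 = 0.03405203.
Var(ȳ) = (1 − 0.03405203)·15.48/428 = 0.96594797·0.036168224 = 0.034936623.

0.0349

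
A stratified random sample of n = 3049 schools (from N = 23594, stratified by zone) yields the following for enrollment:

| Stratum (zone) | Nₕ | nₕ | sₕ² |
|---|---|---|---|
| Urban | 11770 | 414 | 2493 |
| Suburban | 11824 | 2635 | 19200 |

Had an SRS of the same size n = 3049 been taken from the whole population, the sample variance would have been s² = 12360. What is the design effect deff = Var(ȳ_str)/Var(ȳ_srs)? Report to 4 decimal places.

0.8125

Var(ȳ_str) = Σ Wₕ²(1−fₕ)sₕ²/nₕ with Wₕ = Nₕ/23594:
  Urban: (11770/23594)²·(1−414/11770)·2493/414 = 1.4458413
  Suburban: (11824/23594)²·(1−2635/11824)·19200/2635 = 1.4221655
  → Var(ȳ_str) = 2.8680068.
Var(ȳ_srs) = (1 − 3049/23594)·12360/3049 = 3.5299261.
deff = 2.8680068 / 3.5299261 = 0.8125.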